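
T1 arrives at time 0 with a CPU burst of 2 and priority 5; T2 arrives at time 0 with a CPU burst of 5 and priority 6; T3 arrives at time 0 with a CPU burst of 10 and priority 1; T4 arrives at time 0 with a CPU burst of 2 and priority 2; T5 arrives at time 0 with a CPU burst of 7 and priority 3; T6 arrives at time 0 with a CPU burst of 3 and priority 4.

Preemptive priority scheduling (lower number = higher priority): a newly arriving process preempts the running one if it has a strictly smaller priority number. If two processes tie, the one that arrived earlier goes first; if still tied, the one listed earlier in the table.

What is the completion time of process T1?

Gantt: | T3 0-10 | T4 10-12 | T5 12-19 | T6 19-22 | T1 22-24 | T2 24-29 |
Completion: T1=24  T2=29  T3=10  T4=12  T5=19  T6=22
Turnaround (C−A): T1=24  T2=29  T3=10  T4=12  T5=19  T6=22

24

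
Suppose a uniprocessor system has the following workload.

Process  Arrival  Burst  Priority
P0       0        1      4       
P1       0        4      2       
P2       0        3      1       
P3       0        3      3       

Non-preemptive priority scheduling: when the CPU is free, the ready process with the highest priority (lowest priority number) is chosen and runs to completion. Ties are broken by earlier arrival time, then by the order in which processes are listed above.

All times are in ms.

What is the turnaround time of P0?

11

Gantt: | P2 0-3 | P1 3-7 | P3 7-10 | P0 10-11 |
Completion: P0=11  P1=7  P2=3  P3=10
Turnaround (C−A): P0=11  P1=7  P2=3  P3=10
Turnaround(P0) = completion − arrival = 11 − 0 = 11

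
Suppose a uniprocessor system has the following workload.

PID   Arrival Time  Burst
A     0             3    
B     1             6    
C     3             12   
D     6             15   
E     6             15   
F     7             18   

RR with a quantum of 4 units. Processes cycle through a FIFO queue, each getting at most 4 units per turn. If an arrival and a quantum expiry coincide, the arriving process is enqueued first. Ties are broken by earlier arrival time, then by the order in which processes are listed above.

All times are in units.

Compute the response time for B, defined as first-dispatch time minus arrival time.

2

Gantt: | A 0-3 | B 3-7 | C 7-11 | D 11-15 | E 15-19 | F 19-23 | B 23-25 | C 25-29 | D 29-33 | E 33-37 | F 37-41 | C 41-45 | D 45-49 | E 49-53 | F 53-57 | D 57-60 | E 60-63 | F 63-69 |
Completion: A=3  B=25  C=45  D=60  E=63  F=69
Response(B) = first start − arrival = 3 − 1 = 2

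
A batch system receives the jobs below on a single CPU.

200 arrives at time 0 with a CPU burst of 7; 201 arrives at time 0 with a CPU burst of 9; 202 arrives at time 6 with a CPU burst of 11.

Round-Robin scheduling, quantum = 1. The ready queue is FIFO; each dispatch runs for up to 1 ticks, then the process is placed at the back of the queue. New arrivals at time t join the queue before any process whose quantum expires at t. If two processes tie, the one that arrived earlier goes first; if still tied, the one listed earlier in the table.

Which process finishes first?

200

Gantt: | 200 0-1 | 201 1-2 | 200 2-3 | 201 3-4 | 200 4-5 | 201 5-6 | 200 6-7 | 202 7-8 | 201 8-9 | 200 9-10 | 202 10-11 | 201 11-12 | 200 12-13 | 202 13-14 | 201 14-15 | 200 15-16 | 202 16-17 | 201 17-18 | 202 18-19 | 201 19-20 | 202 20-21 | 201 21-22 | 202 22-27 |
Completion: 200=16  201=22  202=27
Turnaround (C−A): 200=16  201=22  202=21
Finish order: 200 → 201 → 202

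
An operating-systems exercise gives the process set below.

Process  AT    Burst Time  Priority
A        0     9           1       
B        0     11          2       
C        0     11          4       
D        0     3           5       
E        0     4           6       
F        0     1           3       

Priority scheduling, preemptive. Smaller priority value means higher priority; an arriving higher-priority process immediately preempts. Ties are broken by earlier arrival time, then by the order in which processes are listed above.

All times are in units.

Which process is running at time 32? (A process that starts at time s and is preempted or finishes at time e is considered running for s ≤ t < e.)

D

Timeline: | A 0-9 | B 9-20 | F 20-21 | C 21-32 | D 32-35 | E 35-39 |
Completion: A=9  B=20  C=32  D=35  E=39  F=21
Turnaround (C−A): A=9  B=20  C=32  D=35  E=39  F=21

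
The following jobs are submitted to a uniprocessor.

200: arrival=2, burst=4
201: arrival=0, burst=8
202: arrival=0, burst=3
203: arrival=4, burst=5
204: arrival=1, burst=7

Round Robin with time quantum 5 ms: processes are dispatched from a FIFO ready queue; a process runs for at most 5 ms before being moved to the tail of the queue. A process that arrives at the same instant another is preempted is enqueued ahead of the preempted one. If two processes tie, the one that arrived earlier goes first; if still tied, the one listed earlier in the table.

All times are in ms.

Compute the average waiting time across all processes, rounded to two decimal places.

Schedule: | 201 0-5 | 202 5-8 | 204 8-13 | 200 13-17 | 203 17-22 | 201 22-25 | 204 25-27 |
Completion: 200=17  201=25  202=8  203=22  204=27
Waiting times: 200=11, 201=17, 202=5, 203=13, 204=19
Average waiting = (11+17+5+13+19) / 5 = 65/5 = 13.00

13.00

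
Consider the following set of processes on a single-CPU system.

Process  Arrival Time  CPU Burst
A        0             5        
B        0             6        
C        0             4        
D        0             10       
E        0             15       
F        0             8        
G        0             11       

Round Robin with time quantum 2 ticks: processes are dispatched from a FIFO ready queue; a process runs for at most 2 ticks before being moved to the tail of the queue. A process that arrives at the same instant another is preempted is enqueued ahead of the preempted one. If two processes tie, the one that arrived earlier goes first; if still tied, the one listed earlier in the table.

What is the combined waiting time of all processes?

Gantt: | A 0-2 | B 2-4 | C 4-6 | D 6-8 | E 8-10 | F 10-12 | G 12-14 | A 14-16 | B 16-18 | C 18-20 | D 20-22 | E 22-24 | F 24-26 | G 26-28 | A 28-29 | B 29-31 | D 31-33 | E 33-35 | F 35-37 | G 37-39 | D 39-41 | E 41-43 | F 43-45 | G 45-47 | D 47-49 | E 49-51 | G 51-53 | E 53-55 | G 55-56 | E 56-59 |
Completion: A=29  B=31  C=20  D=49  E=59  F=45  G=56
Turnaround (C−A): A=29  B=31  C=20  D=49  E=59  F=45  G=56
Waiting = turnaround − burst: A=24, B=25, C=16, D=39, E=44, F=37, G=45
Total waiting = 24 + 25 + 16 + 39 + 44 + 37 + 45 = 230

230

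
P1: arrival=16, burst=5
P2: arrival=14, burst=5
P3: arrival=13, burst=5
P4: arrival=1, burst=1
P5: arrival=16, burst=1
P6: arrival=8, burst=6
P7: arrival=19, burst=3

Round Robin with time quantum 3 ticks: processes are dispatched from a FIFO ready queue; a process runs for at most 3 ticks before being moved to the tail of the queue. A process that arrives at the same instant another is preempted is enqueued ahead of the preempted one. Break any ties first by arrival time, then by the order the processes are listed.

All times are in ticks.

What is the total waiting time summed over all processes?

46

Gantt: | idle 0-1 | P4 1-2 | idle 2-8 | P6 8-14 | P3 14-17 | P2 17-20 | P1 20-23 | P5 23-24 | P3 24-26 | P7 26-29 | P2 29-31 | P1 31-33 |
Completion: P1=33  P2=31  P3=26  P4=2  P5=24  P6=14  P7=29
Turnaround (C−A): P1=17  P2=17  P3=13  P4=1  P5=8  P6=6  P7=10
Waiting = turnaround − burst: P1=12, P2=12, P3=8, P4=0, P5=7, P6=0, P7=7
Total waiting = 12 + 12 + 8 + 0 + 7 + 0 + 7 = 46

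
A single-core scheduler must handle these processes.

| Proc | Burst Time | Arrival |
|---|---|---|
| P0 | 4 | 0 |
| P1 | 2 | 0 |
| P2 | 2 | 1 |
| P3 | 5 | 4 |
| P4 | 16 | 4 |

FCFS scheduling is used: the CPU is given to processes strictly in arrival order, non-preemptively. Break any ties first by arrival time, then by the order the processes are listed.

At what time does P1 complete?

6

Timeline: | P0 0-4 | P1 4-6 | P2 6-8 | P3 8-13 | P4 13-29 |
Completion: P0=4  P1=6  P2=8  P3=13  P4=29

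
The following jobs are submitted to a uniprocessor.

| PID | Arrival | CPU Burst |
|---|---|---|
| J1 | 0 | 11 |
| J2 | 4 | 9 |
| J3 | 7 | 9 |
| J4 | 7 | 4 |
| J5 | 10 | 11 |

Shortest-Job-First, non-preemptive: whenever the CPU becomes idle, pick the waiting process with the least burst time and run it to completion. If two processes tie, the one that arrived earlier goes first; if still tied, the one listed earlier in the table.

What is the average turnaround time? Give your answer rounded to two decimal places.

19.80

Schedule: | J1 0-11 | J4 11-15 | J2 15-24 | J3 24-33 | J5 33-44 |
Completion: J1=11  J2=24  J3=33  J4=15  J5=44
Turnaround times: J1=11, J2=20, J3=26, J4=8, J5=34
Average turnaround = (11+20+26+8+34) / 5 = 99/5 = 19.80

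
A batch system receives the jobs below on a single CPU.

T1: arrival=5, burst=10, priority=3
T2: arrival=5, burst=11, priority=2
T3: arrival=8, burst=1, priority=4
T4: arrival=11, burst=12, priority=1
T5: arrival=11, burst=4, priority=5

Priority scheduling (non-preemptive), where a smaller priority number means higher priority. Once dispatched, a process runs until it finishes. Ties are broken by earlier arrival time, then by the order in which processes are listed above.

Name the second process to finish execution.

T4

Gantt: | idle 0-5 | T2 5-16 | T4 16-28 | T1 28-38 | T3 38-39 | T5 39-43 |
Completion: T1=38  T2=16  T3=39  T4=28  T5=43
Turnaround (C−A): T1=33  T2=11  T3=31  T4=17  T5=32
Finish order: T2 → T4 → T1 → T3 → T5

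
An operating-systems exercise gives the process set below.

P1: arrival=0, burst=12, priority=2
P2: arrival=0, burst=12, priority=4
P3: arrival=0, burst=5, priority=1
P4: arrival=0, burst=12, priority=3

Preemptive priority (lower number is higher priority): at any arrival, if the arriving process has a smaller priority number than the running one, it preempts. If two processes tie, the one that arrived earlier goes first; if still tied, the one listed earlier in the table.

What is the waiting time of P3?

Schedule: | P3 0-5 | P1 5-17 | P4 17-29 | P2 29-41 |
Completion: P1=17  P2=41  P3=5  P4=29
Turnaround (C−A): P1=17  P2=41  P3=5  P4=29
Waiting(P3) = turnaround − burst = 5 − 5 = 0

0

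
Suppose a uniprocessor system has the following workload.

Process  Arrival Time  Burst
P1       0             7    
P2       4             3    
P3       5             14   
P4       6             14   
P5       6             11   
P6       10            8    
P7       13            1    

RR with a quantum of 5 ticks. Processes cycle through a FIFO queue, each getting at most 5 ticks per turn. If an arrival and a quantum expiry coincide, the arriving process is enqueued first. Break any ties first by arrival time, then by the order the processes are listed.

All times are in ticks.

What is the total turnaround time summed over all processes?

227

Timeline: | P1 0-5 | P2 5-8 | P3 8-13 | P1 13-15 | P4 15-20 | P5 20-25 | P6 25-30 | P7 30-31 | P3 31-36 | P4 36-41 | P5 41-46 | P6 46-49 | P3 49-53 | P4 53-57 | P5 57-58 |
Completion: P1=15  P2=8  P3=53  P4=57  P5=58  P6=49  P7=31
Turnaround (C−A): P1=15  P2=4  P3=48  P4=51  P5=52  P6=39  P7=18
Turnaround = completion − arrival: P1=15, P2=4, P3=48, P4=51, P5=52, P6=39, P7=18
Total turnaround = 15 + 4 + 48 + 51 + 52 + 39 + 18 = 227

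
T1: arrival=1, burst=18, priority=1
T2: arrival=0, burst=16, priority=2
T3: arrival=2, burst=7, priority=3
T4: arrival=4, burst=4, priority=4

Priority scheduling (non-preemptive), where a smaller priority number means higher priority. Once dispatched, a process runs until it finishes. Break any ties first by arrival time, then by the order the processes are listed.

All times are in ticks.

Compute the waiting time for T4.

Timeline: | T2 0-16 | T1 16-34 | T3 34-41 | T4 41-45 |
Completion: T1=34  T2=16  T3=41  T4=45
Waiting(T4) = turnaround − burst = 41 − 4 = 37

37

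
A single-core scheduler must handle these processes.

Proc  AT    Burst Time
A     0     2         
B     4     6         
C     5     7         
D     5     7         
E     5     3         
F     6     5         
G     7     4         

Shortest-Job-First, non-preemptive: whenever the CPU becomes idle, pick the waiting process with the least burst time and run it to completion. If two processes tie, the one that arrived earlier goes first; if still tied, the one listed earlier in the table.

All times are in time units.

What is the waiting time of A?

0

Gantt: | A 0-2 | idle 2-4 | B 4-10 | E 10-13 | G 13-17 | F 17-22 | C 22-29 | D 29-36 |
Completion: A=2  B=10  C=29  D=36  E=13  F=22  G=17
Waiting(A) = turnaround − burst = 2 − 2 = 0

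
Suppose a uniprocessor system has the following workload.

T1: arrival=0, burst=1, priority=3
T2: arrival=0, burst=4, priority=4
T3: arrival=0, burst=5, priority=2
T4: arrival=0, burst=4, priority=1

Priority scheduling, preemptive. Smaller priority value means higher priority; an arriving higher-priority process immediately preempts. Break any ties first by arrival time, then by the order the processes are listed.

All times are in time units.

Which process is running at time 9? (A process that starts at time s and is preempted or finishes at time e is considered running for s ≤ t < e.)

Timeline: | T4 0-4 | T3 4-9 | T1 9-10 | T2 10-14 |
Completion: T1=10  T2=14  T3=9  T4=4

T1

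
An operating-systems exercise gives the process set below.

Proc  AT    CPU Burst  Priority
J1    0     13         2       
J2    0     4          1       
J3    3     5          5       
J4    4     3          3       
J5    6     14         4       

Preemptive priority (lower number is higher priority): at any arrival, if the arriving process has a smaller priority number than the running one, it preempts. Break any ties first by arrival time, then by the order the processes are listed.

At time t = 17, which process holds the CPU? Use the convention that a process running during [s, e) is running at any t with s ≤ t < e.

J4

Gantt: | J2 0-4 | J1 4-17 | J4 17-20 | J5 20-34 | J3 34-39 |
Completion: J1=17  J2=4  J3=39  J4=20  J5=34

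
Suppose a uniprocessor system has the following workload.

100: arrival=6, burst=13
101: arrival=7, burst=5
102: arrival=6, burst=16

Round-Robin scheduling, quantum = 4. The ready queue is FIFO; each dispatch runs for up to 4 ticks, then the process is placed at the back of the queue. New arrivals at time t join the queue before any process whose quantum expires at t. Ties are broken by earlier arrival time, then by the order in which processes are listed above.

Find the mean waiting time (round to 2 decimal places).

Timeline: | idle 0-6 | 100 6-10 | 102 10-14 | 101 14-18 | 100 18-22 | 102 22-26 | 101 26-27 | 100 27-31 | 102 31-35 | 100 35-36 | 102 36-40 |
Completion: 100=36  101=27  102=40
Turnaround (C−A): 100=30  101=20  102=34
Waiting times: 100=17, 101=15, 102=18
Average waiting = (17+15+18) / 3 = 50/3 = 16.67

16.67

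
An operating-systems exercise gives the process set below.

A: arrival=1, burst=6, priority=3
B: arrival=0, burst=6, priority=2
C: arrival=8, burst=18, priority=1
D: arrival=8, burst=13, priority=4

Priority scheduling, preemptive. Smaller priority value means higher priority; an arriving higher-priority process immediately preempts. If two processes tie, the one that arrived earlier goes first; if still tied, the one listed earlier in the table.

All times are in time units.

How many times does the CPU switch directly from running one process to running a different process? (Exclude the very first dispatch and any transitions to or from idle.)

4

Gantt: | B 0-6 | A 6-8 | C 8-26 | A 26-30 | D 30-43 |
Completion: A=30  B=6  C=26  D=43
Turnaround (C−A): A=29  B=6  C=18  D=35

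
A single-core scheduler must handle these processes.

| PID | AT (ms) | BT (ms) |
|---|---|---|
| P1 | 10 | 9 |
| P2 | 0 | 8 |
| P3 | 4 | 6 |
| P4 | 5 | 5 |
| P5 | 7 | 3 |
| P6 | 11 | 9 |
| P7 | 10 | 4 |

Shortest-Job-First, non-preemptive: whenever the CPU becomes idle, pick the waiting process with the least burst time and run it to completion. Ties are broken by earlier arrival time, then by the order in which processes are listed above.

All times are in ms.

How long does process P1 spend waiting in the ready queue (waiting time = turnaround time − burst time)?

16

Timeline: | P2 0-8 | P5 8-11 | P7 11-15 | P4 15-20 | P3 20-26 | P1 26-35 | P6 35-44 |
Completion: P1=35  P2=8  P3=26  P4=20  P5=11  P6=44  P7=15
Turnaround (C−A): P1=25  P2=8  P3=22  P4=15  P5=4  P6=33  P7=5
Waiting(P1) = turnaround − burst = 25 − 9 = 16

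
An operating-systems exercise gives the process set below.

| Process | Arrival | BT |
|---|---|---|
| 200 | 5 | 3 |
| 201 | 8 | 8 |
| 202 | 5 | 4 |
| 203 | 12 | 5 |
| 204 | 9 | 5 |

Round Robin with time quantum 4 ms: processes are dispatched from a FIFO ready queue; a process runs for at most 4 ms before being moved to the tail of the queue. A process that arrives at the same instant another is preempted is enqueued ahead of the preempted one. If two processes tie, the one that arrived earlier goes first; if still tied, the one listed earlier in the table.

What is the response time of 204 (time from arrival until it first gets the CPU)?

7

Schedule: | idle 0-5 | 200 5-8 | 202 8-12 | 201 12-16 | 204 16-20 | 203 20-24 | 201 24-28 | 204 28-29 | 203 29-30 |
Completion: 200=8  201=28  202=12  203=30  204=29
Response(204) = first start − arrival = 16 − 9 = 7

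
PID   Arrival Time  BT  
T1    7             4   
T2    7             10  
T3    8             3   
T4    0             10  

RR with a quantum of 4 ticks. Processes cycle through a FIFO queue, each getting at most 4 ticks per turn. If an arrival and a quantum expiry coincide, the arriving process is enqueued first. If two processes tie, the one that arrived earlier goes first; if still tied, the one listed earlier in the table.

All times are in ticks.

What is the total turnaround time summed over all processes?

57

Gantt: | T4 0-8 | T1 8-12 | T2 12-16 | T3 16-19 | T4 19-21 | T2 21-27 |
Completion: T1=12  T2=27  T3=19  T4=21
Turnaround = completion − arrival: T1=5, T2=20, T3=11, T4=21
Total turnaround = 5 + 20 + 11 + 21 = 57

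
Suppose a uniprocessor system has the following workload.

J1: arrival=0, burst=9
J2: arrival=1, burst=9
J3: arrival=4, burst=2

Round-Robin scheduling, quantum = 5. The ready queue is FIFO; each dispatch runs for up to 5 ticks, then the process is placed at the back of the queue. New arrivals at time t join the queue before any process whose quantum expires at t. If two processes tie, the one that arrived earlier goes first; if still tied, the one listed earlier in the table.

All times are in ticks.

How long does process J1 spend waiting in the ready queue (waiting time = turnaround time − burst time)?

Gantt: | J1 0-5 | J2 5-10 | J3 10-12 | J1 12-16 | J2 16-20 |
Completion: J1=16  J2=20  J3=12
Turnaround (C−A): J1=16  J2=19  J3=8
Waiting(J1) = turnaround − burst = 16 − 9 = 7

7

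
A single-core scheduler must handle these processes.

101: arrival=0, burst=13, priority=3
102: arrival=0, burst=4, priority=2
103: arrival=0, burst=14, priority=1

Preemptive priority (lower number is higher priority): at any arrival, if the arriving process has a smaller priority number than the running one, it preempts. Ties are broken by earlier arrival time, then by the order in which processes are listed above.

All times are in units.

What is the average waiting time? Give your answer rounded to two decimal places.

10.67

Timeline: | 103 0-14 | 102 14-18 | 101 18-31 |
Completion: 101=31  102=18  103=14
Turnaround (C−A): 101=31  102=18  103=14
Waiting times: 101=18, 102=14, 103=0
Average waiting = (18+14+0) / 3 = 32/3 = 10.67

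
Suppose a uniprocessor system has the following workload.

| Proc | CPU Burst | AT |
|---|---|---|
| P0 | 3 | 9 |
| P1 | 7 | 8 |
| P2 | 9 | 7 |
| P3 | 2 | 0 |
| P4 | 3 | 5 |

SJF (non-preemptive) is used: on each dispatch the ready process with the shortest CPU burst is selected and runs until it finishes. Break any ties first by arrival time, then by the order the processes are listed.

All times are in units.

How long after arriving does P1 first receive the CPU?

Gantt: | P3 0-2 | idle 2-5 | P4 5-8 | P1 8-15 | P0 15-18 | P2 18-27 |
Completion: P0=18  P1=15  P2=27  P3=2  P4=8
Turnaround (C−A): P0=9  P1=7  P2=20  P3=2  P4=3
Response(P1) = first start − arrival = 8 − 8 = 0

0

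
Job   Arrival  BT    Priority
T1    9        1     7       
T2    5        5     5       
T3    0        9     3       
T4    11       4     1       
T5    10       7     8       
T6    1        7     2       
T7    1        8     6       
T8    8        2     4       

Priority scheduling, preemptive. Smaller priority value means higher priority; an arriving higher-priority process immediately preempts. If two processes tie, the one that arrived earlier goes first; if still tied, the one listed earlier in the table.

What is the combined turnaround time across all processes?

Timeline: | T3 0-1 | T6 1-8 | T3 8-11 | T4 11-15 | T3 15-20 | T8 20-22 | T2 22-27 | T7 27-35 | T1 35-36 | T5 36-43 |
Completion: T1=36  T2=27  T3=20  T4=15  T5=43  T6=8  T7=35  T8=22
Turnaround (C−A): T1=27  T2=22  T3=20  T4=4  T5=33  T6=7  T7=34  T8=14
Turnaround = completion − arrival: T1=27, T2=22, T3=20, T4=4, T5=33, T6=7, T7=34, T8=14
Total turnaround = 27 + 22 + 20 + 4 + 33 + 7 + 34 + 14 = 161

161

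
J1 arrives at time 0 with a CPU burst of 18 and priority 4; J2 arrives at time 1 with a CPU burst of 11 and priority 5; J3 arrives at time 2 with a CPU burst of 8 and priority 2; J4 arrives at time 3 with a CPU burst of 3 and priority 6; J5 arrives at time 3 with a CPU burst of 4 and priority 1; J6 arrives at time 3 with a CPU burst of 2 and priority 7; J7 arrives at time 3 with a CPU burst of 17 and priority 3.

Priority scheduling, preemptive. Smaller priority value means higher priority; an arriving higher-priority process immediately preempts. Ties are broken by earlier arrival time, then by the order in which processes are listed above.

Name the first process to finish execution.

J5

Timeline: | J1 0-2 | J3 2-3 | J5 3-7 | J3 7-14 | J7 14-31 | J1 31-47 | J2 47-58 | J4 58-61 | J6 61-63 |
Completion: J1=47  J2=58  J3=14  J4=61  J5=7  J6=63  J7=31
Finish order: J5 → J3 → J7 → J1 → J2 → J4 → J6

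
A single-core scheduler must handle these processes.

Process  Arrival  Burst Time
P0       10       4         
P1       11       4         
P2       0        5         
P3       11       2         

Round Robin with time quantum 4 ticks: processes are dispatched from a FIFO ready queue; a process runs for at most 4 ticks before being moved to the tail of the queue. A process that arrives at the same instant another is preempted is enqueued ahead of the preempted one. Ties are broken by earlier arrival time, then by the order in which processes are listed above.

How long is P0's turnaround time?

4

Gantt: | P2 0-5 | idle 5-10 | P0 10-14 | P1 14-18 | P3 18-20 |
Completion: P0=14  P1=18  P2=5  P3=20
Turnaround (C−A): P0=4  P1=7  P2=5  P3=9
Turnaround(P0) = completion − arrival = 14 − 10 = 4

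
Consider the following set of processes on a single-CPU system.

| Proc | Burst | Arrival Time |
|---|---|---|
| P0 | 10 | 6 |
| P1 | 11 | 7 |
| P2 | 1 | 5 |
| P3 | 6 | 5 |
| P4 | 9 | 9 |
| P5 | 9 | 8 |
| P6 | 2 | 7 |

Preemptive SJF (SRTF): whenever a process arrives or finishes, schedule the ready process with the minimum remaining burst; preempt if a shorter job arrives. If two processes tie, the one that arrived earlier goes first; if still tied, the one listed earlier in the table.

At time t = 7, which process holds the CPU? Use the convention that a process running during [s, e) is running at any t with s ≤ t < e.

P6

Timeline: | idle 0-5 | P2 5-6 | P3 6-7 | P6 7-9 | P3 9-14 | P5 14-23 | P4 23-32 | P0 32-42 | P1 42-53 |
Completion: P0=42  P1=53  P2=6  P3=14  P4=32  P5=23  P6=9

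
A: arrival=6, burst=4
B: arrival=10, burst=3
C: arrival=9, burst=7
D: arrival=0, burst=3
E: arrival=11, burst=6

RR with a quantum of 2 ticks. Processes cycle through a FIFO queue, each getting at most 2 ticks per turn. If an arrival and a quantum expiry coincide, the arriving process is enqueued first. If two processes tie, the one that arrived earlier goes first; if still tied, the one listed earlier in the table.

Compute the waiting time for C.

10

Timeline: | D 0-3 | idle 3-6 | A 6-10 | C 10-12 | B 12-14 | E 14-16 | C 16-18 | B 18-19 | E 19-21 | C 21-23 | E 23-25 | C 25-26 |
Completion: A=10  B=19  C=26  D=3  E=25
Waiting(C) = turnaround − burst = 17 − 7 = 10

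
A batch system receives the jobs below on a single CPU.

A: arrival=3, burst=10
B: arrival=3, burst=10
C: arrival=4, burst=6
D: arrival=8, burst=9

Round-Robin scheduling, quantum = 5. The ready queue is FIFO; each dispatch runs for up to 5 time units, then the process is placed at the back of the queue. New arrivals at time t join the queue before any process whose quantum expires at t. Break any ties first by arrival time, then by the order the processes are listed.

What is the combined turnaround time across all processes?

Timeline: | idle 0-3 | A 3-8 | B 8-13 | C 13-18 | D 18-23 | A 23-28 | B 28-33 | C 33-34 | D 34-38 |
Completion: A=28  B=33  C=34  D=38
Turnaround = completion − arrival: A=25, B=30, C=30, D=30
Total turnaround = 25 + 30 + 30 + 30 = 115

115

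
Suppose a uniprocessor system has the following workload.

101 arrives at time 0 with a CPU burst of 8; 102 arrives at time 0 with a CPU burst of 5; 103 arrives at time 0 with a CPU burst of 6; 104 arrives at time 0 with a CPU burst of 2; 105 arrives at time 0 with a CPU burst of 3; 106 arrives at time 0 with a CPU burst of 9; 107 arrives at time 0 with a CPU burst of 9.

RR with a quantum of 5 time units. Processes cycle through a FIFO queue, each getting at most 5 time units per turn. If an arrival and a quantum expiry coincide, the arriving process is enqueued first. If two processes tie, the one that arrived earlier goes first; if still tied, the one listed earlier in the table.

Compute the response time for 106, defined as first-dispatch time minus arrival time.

Timeline: | 101 0-5 | 102 5-10 | 103 10-15 | 104 15-17 | 105 17-20 | 106 20-25 | 107 25-30 | 101 30-33 | 103 33-34 | 106 34-38 | 107 38-42 |
Completion: 101=33  102=10  103=34  104=17  105=20  106=38  107=42
Turnaround (C−A): 101=33  102=10  103=34  104=17  105=20  106=38  107=42
Response(106) = first start − arrival = 20 − 0 = 20

20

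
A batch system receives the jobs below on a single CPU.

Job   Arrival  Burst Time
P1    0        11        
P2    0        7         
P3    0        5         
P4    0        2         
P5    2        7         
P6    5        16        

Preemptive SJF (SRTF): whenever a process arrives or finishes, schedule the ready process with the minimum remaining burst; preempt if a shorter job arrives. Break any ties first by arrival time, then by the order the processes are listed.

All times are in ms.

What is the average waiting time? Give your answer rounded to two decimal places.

Gantt: | P4 0-2 | P3 2-7 | P2 7-14 | P5 14-21 | P1 21-32 | P6 32-48 |
Completion: P1=32  P2=14  P3=7  P4=2  P5=21  P6=48
Waiting times: P1=21, P2=7, P3=2, P4=0, P5=12, P6=27
Average waiting = (21+7+2+0+12+27) / 6 = 69/6 = 11.50

11.50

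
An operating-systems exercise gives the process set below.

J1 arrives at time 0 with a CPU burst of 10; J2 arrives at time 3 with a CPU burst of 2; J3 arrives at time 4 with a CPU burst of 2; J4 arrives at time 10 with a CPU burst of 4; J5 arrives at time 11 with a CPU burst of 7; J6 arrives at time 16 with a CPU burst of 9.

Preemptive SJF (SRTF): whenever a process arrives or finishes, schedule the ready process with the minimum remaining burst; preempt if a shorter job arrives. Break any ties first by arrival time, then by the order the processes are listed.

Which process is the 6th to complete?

Gantt: | J1 0-3 | J2 3-5 | J3 5-7 | J1 7-14 | J4 14-18 | J5 18-25 | J6 25-34 |
Completion: J1=14  J2=5  J3=7  J4=18  J5=25  J6=34
Turnaround (C−A): J1=14  J2=2  J3=3  J4=8  J5=14  J6=18
Finish order: J2 → J3 → J1 → J4 → J5 → J6

J6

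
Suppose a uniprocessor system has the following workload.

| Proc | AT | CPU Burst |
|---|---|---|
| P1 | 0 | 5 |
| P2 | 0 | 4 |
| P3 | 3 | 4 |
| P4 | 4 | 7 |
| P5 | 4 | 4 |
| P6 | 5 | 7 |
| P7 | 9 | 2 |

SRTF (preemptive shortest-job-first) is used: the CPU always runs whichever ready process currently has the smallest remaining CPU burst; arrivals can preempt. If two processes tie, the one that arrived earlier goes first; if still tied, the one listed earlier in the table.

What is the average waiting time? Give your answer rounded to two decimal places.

Schedule: | P2 0-4 | P3 4-8 | P5 8-9 | P7 9-11 | P5 11-14 | P1 14-19 | P4 19-26 | P6 26-33 |
Completion: P1=19  P2=4  P3=8  P4=26  P5=14  P6=33  P7=11
Waiting times: P1=14, P2=0, P3=1, P4=15, P5=6, P6=21, P7=0
Average waiting = (14+0+1+15+6+21+0) / 7 = 57/7 = 8.14

8.14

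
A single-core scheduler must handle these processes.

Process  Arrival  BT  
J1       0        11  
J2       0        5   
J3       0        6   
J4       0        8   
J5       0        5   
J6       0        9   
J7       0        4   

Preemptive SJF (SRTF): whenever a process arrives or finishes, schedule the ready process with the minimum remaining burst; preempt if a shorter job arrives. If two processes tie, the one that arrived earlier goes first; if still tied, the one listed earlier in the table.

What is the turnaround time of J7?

Timeline: | J7 0-4 | J2 4-9 | J5 9-14 | J3 14-20 | J4 20-28 | J6 28-37 | J1 37-48 |
Completion: J1=48  J2=9  J3=20  J4=28  J5=14  J6=37  J7=4
Turnaround (C−A): J1=48  J2=9  J3=20  J4=28  J5=14  J6=37  J7=4
Turnaround(J7) = completion − arrival = 4 − 0 = 4

4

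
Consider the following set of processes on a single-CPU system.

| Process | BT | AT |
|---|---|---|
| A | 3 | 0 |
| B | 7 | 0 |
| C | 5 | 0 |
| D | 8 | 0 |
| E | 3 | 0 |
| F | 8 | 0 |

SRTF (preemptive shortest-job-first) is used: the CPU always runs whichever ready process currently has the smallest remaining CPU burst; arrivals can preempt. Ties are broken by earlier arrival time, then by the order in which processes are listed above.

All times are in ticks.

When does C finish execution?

11

Schedule: | A 0-3 | E 3-6 | C 6-11 | B 11-18 | D 18-26 | F 26-34 |
Completion: A=3  B=18  C=11  D=26  E=6  F=34
Turnaround (C−A): A=3  B=18  C=11  D=26  E=6  F=34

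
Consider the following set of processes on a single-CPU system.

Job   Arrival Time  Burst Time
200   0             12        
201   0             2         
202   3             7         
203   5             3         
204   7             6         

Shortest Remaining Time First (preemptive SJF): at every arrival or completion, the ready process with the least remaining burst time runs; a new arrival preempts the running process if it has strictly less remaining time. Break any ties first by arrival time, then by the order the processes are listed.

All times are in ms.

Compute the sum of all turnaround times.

Gantt: | 201 0-2 | 200 2-3 | 202 3-5 | 203 5-8 | 202 8-13 | 204 13-19 | 200 19-30 |
Completion: 200=30  201=2  202=13  203=8  204=19
Turnaround = completion − arrival: 200=30, 201=2, 202=10, 203=3, 204=12
Total turnaround = 30 + 2 + 10 + 3 + 12 = 57

57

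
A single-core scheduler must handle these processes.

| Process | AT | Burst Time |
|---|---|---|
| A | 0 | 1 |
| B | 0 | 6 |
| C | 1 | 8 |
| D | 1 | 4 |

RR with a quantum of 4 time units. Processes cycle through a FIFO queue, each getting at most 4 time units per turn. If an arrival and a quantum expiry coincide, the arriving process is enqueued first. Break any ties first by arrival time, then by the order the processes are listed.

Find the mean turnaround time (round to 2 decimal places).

11.50

Schedule: | A 0-1 | B 1-5 | C 5-9 | D 9-13 | B 13-15 | C 15-19 |
Completion: A=1  B=15  C=19  D=13
Turnaround times: A=1, B=15, C=18, D=12
Average turnaround = (1+15+18+12) / 4 = 46/4 = 11.50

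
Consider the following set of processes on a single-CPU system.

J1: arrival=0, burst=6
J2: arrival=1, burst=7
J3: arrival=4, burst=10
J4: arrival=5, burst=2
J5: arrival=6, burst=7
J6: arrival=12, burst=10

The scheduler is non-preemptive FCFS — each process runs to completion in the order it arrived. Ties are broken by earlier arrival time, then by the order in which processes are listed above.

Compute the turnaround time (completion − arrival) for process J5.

Schedule: | J1 0-6 | J2 6-13 | J3 13-23 | J4 23-25 | J5 25-32 | J6 32-42 |
Completion: J1=6  J2=13  J3=23  J4=25  J5=32  J6=42
Turnaround (C−A): J1=6  J2=12  J3=19  J4=20  J5=26  J6=30
Turnaround(J5) = completion − arrival = 32 − 6 = 26

26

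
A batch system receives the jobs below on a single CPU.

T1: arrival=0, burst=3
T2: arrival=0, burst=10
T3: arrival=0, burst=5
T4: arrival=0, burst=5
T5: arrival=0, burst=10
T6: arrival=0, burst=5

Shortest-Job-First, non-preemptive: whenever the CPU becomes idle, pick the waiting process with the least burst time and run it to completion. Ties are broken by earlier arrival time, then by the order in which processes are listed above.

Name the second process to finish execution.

Schedule: | T1 0-3 | T3 3-8 | T4 8-13 | T6 13-18 | T2 18-28 | T5 28-38 |
Completion: T1=3  T2=28  T3=8  T4=13  T5=38  T6=18
Turnaround (C−A): T1=3  T2=28  T3=8  T4=13  T5=38  T6=18
Finish order: T1 → T3 → T4 → T6 → T2 → T5

T3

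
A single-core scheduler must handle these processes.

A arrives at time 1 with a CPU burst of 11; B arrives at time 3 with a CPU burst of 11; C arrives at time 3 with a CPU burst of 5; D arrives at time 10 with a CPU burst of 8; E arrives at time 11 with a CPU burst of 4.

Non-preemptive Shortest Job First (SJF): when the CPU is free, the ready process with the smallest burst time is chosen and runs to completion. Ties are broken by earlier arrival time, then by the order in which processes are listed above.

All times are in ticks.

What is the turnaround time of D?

19

Schedule: | idle 0-1 | A 1-12 | E 12-16 | C 16-21 | D 21-29 | B 29-40 |
Completion: A=12  B=40  C=21  D=29  E=16
Turnaround(D) = completion − arrival = 29 − 10 = 19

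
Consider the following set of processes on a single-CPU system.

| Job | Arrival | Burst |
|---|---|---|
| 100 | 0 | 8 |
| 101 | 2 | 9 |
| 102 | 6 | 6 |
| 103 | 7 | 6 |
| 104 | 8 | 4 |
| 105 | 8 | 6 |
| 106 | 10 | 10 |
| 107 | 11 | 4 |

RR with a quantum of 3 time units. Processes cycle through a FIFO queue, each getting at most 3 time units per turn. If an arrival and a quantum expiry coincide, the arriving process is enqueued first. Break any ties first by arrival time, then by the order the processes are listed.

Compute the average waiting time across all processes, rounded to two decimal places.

Gantt: | 100 0-3 | 101 3-6 | 100 6-9 | 102 9-12 | 101 12-15 | 103 15-18 | 104 18-21 | 105 21-24 | 100 24-26 | 106 26-29 | 107 29-32 | 102 32-35 | 101 35-38 | 103 38-41 | 104 41-42 | 105 42-45 | 106 45-48 | 107 48-49 | 106 49-53 |
Completion: 100=26  101=38  102=35  103=41  104=42  105=45  106=53  107=49
Waiting times: 100=18, 101=27, 102=23, 103=28, 104=30, 105=31, 106=33, 107=34
Average waiting = (18+27+23+28+30+31+33+34) / 8 = 224/8 = 28.00

28.00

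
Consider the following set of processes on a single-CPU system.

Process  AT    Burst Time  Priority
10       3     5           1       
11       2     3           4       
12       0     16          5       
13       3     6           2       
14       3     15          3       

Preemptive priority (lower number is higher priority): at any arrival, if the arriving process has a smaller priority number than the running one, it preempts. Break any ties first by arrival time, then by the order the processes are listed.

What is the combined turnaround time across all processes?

Schedule: | 12 0-2 | 11 2-3 | 10 3-8 | 13 8-14 | 14 14-29 | 11 29-31 | 12 31-45 |
Completion: 10=8  11=31  12=45  13=14  14=29
Turnaround (C−A): 10=5  11=29  12=45  13=11  14=26
Turnaround = completion − arrival: 10=5, 11=29, 12=45, 13=11, 14=26
Total turnaround = 5 + 29 + 45 + 11 + 26 = 116

116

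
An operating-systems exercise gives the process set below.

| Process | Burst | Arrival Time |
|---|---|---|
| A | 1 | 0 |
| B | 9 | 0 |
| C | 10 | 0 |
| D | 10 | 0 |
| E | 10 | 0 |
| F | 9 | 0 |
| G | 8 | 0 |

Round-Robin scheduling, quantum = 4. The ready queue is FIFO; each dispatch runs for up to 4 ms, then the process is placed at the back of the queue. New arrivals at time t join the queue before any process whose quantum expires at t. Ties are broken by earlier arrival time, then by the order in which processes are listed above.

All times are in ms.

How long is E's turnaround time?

Timeline: | A 0-1 | B 1-5 | C 5-9 | D 9-13 | E 13-17 | F 17-21 | G 21-25 | B 25-29 | C 29-33 | D 33-37 | E 37-41 | F 41-45 | G 45-49 | B 49-50 | C 50-52 | D 52-54 | E 54-56 | F 56-57 |
Completion: A=1  B=50  C=52  D=54  E=56  F=57  G=49
Turnaround (C−A): A=1  B=50  C=52  D=54  E=56  F=57  G=49
Turnaround(E) = completion − arrival = 56 − 0 = 56

56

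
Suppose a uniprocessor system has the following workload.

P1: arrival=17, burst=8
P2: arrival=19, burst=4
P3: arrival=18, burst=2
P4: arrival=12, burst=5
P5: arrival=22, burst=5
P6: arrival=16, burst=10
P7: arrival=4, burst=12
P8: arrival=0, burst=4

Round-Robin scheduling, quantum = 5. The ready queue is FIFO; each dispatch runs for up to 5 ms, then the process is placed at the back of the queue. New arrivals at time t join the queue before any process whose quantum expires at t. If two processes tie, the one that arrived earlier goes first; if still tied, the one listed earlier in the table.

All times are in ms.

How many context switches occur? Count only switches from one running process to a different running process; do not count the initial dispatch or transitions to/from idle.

10

Timeline: | P8 0-4 | P7 4-14 | P4 14-19 | P7 19-21 | P6 21-26 | P1 26-31 | P3 31-33 | P2 33-37 | P5 37-42 | P6 42-47 | P1 47-50 |
Completion: P1=50  P2=37  P3=33  P4=19  P5=42  P6=47  P7=21  P8=4
Turnaround (C−A): P1=33  P2=18  P3=15  P4=7  P5=20  P6=31  P7=17  P8=4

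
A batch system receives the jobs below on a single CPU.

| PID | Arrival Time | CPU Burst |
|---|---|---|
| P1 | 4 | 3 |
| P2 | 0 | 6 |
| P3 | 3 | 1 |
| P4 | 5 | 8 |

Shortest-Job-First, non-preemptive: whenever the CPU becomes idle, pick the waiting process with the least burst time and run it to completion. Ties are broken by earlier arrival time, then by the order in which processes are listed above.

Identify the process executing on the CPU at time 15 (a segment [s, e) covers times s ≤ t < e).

P4

Timeline: | P2 0-6 | P3 6-7 | P1 7-10 | P4 10-18 |
Completion: P1=10  P2=6  P3=7  P4=18
Turnaround (C−A): P1=6  P2=6  P3=4  P4=13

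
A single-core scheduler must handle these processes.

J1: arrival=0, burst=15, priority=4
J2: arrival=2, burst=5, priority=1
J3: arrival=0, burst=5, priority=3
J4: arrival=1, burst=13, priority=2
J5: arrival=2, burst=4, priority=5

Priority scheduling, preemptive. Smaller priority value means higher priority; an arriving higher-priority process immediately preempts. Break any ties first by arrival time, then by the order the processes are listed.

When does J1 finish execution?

Timeline: | J3 0-1 | J4 1-2 | J2 2-7 | J4 7-19 | J3 19-23 | J1 23-38 | J5 38-42 |
Completion: J1=38  J2=7  J3=23  J4=19  J5=42
Turnaround (C−A): J1=38  J2=5  J3=23  J4=18  J5=40

38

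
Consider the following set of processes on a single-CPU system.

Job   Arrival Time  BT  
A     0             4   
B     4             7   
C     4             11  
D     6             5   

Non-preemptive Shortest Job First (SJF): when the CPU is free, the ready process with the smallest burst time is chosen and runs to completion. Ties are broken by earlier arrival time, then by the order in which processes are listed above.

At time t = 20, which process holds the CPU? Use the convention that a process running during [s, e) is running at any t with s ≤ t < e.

C

Timeline: | A 0-4 | B 4-11 | D 11-16 | C 16-27 |
Completion: A=4  B=11  C=27  D=16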